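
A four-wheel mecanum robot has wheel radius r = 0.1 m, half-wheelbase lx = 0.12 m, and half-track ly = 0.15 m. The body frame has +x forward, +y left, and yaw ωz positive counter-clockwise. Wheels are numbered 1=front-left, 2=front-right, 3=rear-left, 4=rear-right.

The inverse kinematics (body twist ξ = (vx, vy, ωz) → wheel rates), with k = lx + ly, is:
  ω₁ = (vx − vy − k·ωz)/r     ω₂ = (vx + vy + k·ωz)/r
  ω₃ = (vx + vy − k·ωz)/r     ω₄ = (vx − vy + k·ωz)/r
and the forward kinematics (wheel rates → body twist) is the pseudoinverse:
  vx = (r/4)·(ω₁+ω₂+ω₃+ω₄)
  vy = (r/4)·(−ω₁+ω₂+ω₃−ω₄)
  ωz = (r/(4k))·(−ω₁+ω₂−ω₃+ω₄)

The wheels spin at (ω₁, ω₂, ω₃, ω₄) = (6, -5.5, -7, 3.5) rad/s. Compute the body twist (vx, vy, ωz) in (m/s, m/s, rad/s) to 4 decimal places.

(-0.0750, -0.5500, -0.0926)

k = lx + ly = 0.12 + 0.15 = 0.2700
ω₁+ω₂+ω₃+ω₄ = -3.0000  →  vx = (0.1/4)·-3.0000 = -0.0750
−ω₁+ω₂+ω₃−ω₄ = -22.0000  →  vy = (0.1/4)·-22.0000 = -0.5500
−ω₁+ω₂−ω₃+ω₄ = -1.0000  →  ωz = (0.1/1.0800)·-1.0000 = -0.0926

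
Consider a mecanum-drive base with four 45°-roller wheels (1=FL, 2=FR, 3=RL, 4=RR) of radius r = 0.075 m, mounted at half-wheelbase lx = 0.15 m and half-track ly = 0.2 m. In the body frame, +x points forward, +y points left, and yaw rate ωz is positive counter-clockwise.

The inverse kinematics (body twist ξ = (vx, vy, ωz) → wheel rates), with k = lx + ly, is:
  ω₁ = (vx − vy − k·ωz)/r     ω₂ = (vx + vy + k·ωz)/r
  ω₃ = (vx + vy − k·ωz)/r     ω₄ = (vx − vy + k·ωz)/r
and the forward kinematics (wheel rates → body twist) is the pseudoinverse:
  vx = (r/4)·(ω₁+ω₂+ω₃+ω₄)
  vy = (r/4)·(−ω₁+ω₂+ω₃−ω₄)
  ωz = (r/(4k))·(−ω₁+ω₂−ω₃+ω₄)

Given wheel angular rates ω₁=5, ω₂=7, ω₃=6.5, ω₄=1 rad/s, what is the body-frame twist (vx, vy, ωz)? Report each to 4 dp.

(0.3656, 0.1406, -0.1875)

k = lx + ly = 0.15 + 0.2 = 0.3500
ω₁+ω₂+ω₃+ω₄ = 19.5000  →  vx = (0.075/4)·19.5000 = 0.3656
−ω₁+ω₂+ω₃−ω₄ = 7.5000  →  vy = (0.075/4)·7.5000 = 0.1406
−ω₁+ω₂−ω₃+ω₄ = -3.5000  →  ωz = (0.075/1.4000)·-3.5000 = -0.1875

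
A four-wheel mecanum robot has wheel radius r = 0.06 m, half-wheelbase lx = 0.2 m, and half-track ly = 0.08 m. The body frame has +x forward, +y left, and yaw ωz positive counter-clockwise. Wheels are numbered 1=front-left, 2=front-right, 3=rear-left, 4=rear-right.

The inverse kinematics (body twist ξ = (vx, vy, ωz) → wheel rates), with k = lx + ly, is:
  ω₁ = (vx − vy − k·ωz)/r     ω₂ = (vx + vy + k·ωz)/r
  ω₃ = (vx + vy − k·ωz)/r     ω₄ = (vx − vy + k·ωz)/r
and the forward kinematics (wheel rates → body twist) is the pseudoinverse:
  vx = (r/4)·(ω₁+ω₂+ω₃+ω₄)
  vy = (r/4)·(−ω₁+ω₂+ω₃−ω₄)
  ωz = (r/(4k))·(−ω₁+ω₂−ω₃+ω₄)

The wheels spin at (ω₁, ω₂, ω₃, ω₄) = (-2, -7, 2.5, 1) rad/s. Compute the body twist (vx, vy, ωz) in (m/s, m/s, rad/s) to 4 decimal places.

k = lx + ly = 0.2 + 0.08 = 0.2800
ω₁+ω₂+ω₃+ω₄ = -5.5000  →  vx = (0.06/4)·-5.5000 = -0.0825
−ω₁+ω₂+ω₃−ω₄ = -3.5000  →  vy = (0.06/4)·-3.5000 = -0.0525
−ω₁+ω₂−ω₃+ω₄ = -6.5000  →  ωz = (0.06/1.1200)·-6.5000 = -0.3482

(-0.0825, -0.0525, -0.3482)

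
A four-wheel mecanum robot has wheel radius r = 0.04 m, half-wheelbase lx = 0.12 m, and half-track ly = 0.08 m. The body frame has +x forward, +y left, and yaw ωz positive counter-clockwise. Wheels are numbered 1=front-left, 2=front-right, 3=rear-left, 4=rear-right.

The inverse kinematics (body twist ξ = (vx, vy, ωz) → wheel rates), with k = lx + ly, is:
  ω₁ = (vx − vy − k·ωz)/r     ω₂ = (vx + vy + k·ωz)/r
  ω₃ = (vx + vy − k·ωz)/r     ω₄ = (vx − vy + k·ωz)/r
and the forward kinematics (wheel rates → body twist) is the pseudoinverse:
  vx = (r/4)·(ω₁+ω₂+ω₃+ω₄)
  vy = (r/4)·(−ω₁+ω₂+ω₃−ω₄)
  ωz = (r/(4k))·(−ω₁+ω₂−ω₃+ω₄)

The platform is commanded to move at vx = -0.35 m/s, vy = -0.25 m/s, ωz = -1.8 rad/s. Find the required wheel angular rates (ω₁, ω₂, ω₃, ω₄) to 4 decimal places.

k = lx + ly = 0.12 + 0.08 = 0.2000;  k·ωz = 0.2000·-1.8 = -0.3600
ω₁ (FL) = (vx − vy − k·ωz)/r = 0.2600/0.04 = 6.5000
ω₂ (FR) = (vx + vy + k·ωz)/r = -0.9600/0.04 = -24.0000
ω₃ (RL) = (vx + vy − k·ωz)/r = -0.2400/0.04 = -6.0000
ω₄ (RR) = (vx − vy + k·ωz)/r = -0.4600/0.04 = -11.5000

(6.5000, -24.0000, -6.0000, -11.5000)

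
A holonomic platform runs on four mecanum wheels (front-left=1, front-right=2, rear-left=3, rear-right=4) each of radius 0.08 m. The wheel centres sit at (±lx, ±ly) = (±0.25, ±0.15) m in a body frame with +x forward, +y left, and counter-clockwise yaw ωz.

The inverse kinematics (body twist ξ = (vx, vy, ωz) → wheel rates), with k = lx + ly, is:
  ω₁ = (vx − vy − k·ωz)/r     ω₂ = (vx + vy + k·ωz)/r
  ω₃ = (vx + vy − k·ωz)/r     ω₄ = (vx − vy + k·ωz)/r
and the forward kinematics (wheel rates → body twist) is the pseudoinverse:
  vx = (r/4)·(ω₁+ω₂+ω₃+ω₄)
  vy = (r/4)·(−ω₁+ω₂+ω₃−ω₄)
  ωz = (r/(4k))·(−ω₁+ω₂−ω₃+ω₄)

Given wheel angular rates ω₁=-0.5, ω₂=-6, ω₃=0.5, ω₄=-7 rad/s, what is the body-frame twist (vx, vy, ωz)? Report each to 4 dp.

k = lx + ly = 0.25 + 0.15 = 0.4000
ω₁+ω₂+ω₃+ω₄ = -13.0000  →  vx = (0.08/4)·-13.0000 = -0.2600
−ω₁+ω₂+ω₃−ω₄ = 2.0000  →  vy = (0.08/4)·2.0000 = 0.0400
−ω₁+ω₂−ω₃+ω₄ = -13.0000  →  ωz = (0.08/1.6000)·-13.0000 = -0.6500

(-0.2600, 0.0400, -0.6500)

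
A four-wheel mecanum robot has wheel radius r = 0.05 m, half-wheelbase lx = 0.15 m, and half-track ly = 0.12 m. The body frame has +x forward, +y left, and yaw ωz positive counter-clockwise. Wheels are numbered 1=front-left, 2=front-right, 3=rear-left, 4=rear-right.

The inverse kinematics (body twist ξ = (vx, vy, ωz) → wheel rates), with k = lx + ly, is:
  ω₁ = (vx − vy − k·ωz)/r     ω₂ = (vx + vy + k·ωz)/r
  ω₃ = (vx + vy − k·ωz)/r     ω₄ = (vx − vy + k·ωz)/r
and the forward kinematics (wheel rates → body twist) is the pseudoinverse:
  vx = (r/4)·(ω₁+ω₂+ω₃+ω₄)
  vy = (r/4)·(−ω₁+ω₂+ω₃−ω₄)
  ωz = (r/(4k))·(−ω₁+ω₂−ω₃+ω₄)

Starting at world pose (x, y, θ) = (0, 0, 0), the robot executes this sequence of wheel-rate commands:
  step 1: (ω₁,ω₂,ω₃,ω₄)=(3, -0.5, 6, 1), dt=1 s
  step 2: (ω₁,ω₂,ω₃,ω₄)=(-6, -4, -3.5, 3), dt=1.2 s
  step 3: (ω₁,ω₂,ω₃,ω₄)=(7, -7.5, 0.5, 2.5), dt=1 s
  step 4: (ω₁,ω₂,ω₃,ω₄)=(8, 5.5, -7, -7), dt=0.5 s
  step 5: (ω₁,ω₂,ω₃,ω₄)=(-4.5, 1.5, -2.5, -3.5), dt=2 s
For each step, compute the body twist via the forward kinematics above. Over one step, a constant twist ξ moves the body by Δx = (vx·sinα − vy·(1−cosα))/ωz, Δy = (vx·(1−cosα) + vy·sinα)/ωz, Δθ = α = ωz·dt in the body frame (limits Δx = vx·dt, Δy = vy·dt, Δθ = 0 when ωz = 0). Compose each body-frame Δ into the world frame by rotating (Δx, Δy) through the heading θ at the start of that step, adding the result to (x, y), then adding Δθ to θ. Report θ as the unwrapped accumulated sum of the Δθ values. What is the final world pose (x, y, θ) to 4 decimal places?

step 1: ξ=(vx,vy,ωz)=(0.1188, 0.0188, -0.3935), dt=1.0 → body Δ=(0.1194, -0.0048, -0.3935) → world pose (0.1194, -0.0048, -0.3935)
step 2: ξ=(vx,vy,ωz)=(-0.1313, -0.0563, 0.3935), dt=1.2 → body Δ=(-0.1361, -0.1015, 0.4722) → world pose (-0.0452, -0.0464, 0.0787)
step 3: ξ=(vx,vy,ωz)=(0.0313, -0.2063, -0.5787), dt=1.0 → body Δ=(-0.0285, -0.2037, -0.5787) → world pose (-0.0576, -0.2517, -0.5000)
step 4: ξ=(vx,vy,ωz)=(-0.0063, -0.0312, -0.1157), dt=0.5 → body Δ=(-0.0036, -0.0155, -0.0579) → world pose (-0.0682, -0.2636, -0.5579)
step 5: ξ=(vx,vy,ωz)=(-0.1125, 0.0875, 0.2315), dt=2.0 → body Δ=(-0.2568, 0.1177, 0.4630) → world pose (-0.2238, -0.0278, -0.0949)

(-0.2238, -0.0278, -0.0949)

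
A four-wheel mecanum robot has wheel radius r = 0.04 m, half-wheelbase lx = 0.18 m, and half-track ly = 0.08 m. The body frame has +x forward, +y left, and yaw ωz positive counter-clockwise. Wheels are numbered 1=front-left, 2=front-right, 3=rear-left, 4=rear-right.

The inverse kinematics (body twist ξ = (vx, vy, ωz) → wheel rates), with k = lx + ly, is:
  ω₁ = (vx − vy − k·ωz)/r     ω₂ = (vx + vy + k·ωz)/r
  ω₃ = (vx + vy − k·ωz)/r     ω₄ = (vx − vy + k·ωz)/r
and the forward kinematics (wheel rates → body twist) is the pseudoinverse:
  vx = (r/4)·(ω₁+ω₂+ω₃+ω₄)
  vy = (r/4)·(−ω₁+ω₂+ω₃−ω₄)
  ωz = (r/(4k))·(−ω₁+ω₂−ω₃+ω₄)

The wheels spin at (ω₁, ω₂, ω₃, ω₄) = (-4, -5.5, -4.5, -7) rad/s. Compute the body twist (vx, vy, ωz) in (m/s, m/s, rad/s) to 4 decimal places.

k = lx + ly = 0.18 + 0.08 = 0.2600
ω₁+ω₂+ω₃+ω₄ = -21.0000  →  vx = (0.04/4)·-21.0000 = -0.2100
−ω₁+ω₂+ω₃−ω₄ = 1.0000  →  vy = (0.04/4)·1.0000 = 0.0100
−ω₁+ω₂−ω₃+ω₄ = -4.0000  →  ωz = (0.04/1.0400)·-4.0000 = -0.1538

(-0.2100, 0.0100, -0.1538)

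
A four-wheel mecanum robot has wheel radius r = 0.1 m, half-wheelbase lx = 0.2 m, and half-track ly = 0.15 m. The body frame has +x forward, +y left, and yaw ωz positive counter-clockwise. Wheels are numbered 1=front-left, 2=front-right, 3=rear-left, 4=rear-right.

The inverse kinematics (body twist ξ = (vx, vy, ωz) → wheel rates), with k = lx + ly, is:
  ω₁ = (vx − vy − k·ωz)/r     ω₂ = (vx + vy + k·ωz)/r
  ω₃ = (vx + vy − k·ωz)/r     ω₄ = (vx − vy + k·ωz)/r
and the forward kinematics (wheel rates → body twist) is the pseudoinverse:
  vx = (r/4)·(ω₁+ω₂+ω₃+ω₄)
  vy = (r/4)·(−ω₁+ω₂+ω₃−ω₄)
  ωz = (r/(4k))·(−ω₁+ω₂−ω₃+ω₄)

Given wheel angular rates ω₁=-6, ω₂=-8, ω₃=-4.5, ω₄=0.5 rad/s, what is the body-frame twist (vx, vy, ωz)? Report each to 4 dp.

(-0.4500, -0.1750, 0.2143)

k = lx + ly = 0.2 + 0.15 = 0.3500
ω₁+ω₂+ω₃+ω₄ = -18.0000  →  vx = (0.1/4)·-18.0000 = -0.4500
−ω₁+ω₂+ω₃−ω₄ = -7.0000  →  vy = (0.1/4)·-7.0000 = -0.1750
−ω₁+ω₂−ω₃+ω₄ = 3.0000  →  ωz = (0.1/1.4000)·3.0000 = 0.2143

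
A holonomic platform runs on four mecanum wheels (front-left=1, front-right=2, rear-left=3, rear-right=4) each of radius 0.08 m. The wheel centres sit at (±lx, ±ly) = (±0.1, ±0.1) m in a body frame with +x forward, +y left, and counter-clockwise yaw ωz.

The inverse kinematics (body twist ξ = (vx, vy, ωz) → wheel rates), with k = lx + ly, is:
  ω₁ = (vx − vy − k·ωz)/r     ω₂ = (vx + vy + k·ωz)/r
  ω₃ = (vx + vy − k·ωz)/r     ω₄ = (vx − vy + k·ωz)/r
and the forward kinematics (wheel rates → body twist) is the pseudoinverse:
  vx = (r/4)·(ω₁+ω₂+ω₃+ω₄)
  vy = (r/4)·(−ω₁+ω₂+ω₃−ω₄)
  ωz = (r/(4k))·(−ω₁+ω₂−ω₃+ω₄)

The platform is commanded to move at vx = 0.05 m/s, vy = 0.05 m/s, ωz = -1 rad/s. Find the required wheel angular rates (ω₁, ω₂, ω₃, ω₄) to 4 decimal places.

(2.5000, -1.2500, 3.7500, -2.5000)

k = lx + ly = 0.1 + 0.1 = 0.2000;  k·ωz = 0.2000·-1 = -0.2000
ω₁ (FL) = (vx − vy − k·ωz)/r = 0.2000/0.08 = 2.5000
ω₂ (FR) = (vx + vy + k·ωz)/r = -0.1000/0.08 = -1.2500
ω₃ (RL) = (vx + vy − k·ωz)/r = 0.3000/0.08 = 3.7500
ω₄ (RR) = (vx − vy + k·ωz)/r = -0.2000/0.08 = -2.5000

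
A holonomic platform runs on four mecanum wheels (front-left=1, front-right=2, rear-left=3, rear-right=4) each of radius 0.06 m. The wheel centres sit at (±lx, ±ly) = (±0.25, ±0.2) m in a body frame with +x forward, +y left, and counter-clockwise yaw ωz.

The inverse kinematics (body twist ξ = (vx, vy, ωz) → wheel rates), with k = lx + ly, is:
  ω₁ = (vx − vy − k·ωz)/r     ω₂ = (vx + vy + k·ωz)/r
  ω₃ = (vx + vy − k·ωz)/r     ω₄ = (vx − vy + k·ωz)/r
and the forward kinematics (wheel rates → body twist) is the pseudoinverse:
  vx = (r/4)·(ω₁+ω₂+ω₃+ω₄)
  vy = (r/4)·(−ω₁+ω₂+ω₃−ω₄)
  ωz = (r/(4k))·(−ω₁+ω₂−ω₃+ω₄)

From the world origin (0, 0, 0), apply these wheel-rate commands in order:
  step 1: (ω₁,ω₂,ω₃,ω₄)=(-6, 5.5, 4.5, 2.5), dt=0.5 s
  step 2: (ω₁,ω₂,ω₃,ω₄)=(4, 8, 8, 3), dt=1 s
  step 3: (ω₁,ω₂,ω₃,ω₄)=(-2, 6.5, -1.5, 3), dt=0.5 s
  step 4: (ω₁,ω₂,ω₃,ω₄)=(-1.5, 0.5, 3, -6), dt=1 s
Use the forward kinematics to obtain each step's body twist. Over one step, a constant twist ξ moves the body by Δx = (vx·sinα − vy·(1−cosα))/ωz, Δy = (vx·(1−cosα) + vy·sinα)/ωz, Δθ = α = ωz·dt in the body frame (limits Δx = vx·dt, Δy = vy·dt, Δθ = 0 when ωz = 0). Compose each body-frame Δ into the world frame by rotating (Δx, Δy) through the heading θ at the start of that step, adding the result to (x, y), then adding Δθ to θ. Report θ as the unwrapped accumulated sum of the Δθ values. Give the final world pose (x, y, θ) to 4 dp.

step 1: ξ=(vx,vy,ωz)=(0.0975, 0.2025, 0.3167), dt=0.5 → body Δ=(0.0405, 0.1047, 0.1583) → world pose (0.0405, 0.1047, 0.1583)
step 2: ξ=(vx,vy,ωz)=(0.3450, 0.1350, -0.0333), dt=1.0 → body Δ=(0.3472, 0.1292, -0.0333) → world pose (0.3630, 0.2870, 0.1250)
step 3: ξ=(vx,vy,ωz)=(0.0900, 0.0600, 0.4333), dt=0.5 → body Δ=(0.0414, 0.0346, 0.2167) → world pose (0.3998, 0.3265, 0.3417)
step 4: ξ=(vx,vy,ωz)=(-0.0600, 0.1650, -0.2333), dt=1.0 → body Δ=(-0.0403, 0.1705, -0.2333) → world pose (0.3047, 0.4737, 0.1083)

(0.3047, 0.4737, 0.1083)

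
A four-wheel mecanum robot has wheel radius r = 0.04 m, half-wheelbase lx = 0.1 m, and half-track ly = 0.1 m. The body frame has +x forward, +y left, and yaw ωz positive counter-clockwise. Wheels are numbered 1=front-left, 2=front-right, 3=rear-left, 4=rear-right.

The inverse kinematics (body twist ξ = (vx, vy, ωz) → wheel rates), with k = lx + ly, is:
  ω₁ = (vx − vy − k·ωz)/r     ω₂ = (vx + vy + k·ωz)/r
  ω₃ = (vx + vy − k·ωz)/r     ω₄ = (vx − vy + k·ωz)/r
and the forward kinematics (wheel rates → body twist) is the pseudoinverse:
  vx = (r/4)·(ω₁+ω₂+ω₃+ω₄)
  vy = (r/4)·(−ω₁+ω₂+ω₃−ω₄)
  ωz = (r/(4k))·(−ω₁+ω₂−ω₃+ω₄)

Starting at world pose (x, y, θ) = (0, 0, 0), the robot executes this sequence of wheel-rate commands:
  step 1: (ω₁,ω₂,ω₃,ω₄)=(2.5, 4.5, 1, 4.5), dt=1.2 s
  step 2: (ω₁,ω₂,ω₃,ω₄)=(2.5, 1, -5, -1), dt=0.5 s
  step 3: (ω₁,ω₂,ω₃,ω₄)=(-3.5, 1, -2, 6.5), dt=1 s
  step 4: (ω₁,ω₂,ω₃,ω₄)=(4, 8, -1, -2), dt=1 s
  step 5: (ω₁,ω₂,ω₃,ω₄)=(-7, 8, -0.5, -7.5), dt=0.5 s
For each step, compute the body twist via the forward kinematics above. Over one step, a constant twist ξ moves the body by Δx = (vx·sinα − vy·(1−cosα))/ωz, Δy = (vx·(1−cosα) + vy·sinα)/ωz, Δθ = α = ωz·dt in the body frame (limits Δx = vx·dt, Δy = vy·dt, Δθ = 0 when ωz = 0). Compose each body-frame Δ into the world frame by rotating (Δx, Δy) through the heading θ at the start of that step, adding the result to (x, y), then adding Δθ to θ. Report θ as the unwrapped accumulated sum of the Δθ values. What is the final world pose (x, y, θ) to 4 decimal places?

(0.0682, 0.0593, 1.3925)

step 1: ξ=(vx,vy,ωz)=(0.1250, -0.0150, 0.2750), dt=1.2 → body Δ=(0.1502, 0.0069, 0.3300) → world pose (0.1502, 0.0069, 0.3300)
step 2: ξ=(vx,vy,ωz)=(-0.0250, -0.0550, 0.1250), dt=0.5 → body Δ=(-0.0116, -0.0279, 0.0625) → world pose (0.1483, -0.0233, 0.3925)
step 3: ξ=(vx,vy,ωz)=(0.0200, -0.0400, 0.6500), dt=1.0 → body Δ=(0.0312, -0.0310, 0.6500) → world pose (0.1889, -0.0400, 1.0425)
step 4: ξ=(vx,vy,ωz)=(0.0900, 0.0500, 0.1500), dt=1.0 → body Δ=(0.0859, 0.0566, 0.1500) → world pose (0.1834, 0.0627, 1.1925)
step 5: ξ=(vx,vy,ωz)=(-0.0700, 0.2200, 0.4000), dt=0.5 → body Δ=(-0.0457, 0.1058, 0.2000) → world pose (0.0682, 0.0593, 1.3925)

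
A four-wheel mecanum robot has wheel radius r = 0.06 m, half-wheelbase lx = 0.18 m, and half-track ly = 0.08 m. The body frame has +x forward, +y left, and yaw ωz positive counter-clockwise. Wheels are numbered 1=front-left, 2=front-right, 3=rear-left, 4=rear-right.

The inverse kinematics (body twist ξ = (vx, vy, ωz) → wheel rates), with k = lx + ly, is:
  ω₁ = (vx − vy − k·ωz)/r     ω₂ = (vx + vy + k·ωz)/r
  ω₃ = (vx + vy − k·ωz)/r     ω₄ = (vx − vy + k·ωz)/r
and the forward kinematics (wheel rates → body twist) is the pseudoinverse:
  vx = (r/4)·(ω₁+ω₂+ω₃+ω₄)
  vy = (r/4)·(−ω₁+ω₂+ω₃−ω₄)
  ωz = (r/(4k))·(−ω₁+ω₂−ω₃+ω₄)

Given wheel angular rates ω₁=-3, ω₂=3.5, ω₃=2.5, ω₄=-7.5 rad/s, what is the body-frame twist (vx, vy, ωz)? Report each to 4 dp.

k = lx + ly = 0.18 + 0.08 = 0.2600
ω₁+ω₂+ω₃+ω₄ = -4.5000  →  vx = (0.06/4)·-4.5000 = -0.0675
−ω₁+ω₂+ω₃−ω₄ = 16.5000  →  vy = (0.06/4)·16.5000 = 0.2475
−ω₁+ω₂−ω₃+ω₄ = -3.5000  →  ωz = (0.06/1.0400)·-3.5000 = -0.2019

(-0.0675, 0.2475, -0.2019)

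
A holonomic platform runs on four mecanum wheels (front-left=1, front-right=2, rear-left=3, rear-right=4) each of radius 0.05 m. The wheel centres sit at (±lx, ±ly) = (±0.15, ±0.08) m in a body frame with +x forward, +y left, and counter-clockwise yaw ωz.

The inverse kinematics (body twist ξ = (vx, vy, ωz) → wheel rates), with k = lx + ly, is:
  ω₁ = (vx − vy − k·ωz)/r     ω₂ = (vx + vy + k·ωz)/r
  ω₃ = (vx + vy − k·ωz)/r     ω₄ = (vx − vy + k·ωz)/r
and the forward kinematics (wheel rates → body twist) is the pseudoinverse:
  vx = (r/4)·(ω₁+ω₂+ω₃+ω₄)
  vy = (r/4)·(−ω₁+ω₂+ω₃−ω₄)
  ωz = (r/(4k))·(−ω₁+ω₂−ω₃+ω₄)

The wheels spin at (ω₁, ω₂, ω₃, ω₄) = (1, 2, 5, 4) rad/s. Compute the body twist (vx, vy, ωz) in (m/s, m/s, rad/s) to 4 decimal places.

k = lx + ly = 0.15 + 0.08 = 0.2300
ω₁+ω₂+ω₃+ω₄ = 12.0000  →  vx = (0.05/4)·12.0000 = 0.1500
−ω₁+ω₂+ω₃−ω₄ = 2.0000  →  vy = (0.05/4)·2.0000 = 0.0250
−ω₁+ω₂−ω₃+ω₄ = 0.0000  →  ωz = (0.05/0.9200)·0.0000 = 0.0000

(0.1500, 0.0250, 0.0000)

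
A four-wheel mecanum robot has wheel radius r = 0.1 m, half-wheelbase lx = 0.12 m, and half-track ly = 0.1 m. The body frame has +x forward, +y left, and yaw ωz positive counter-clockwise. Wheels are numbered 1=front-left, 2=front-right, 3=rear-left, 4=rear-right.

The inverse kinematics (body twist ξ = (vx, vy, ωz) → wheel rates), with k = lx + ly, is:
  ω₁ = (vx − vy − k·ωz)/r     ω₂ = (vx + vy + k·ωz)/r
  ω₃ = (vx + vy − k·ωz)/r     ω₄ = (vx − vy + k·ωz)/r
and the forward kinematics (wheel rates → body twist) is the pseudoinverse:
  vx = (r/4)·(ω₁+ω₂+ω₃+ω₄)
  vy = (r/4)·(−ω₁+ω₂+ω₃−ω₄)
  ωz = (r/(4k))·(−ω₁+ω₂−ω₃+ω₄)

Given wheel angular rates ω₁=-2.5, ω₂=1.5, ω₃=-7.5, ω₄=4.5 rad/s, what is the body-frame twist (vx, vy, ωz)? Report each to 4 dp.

k = lx + ly = 0.12 + 0.1 = 0.2200
ω₁+ω₂+ω₃+ω₄ = -4.0000  →  vx = (0.1/4)·-4.0000 = -0.1000
−ω₁+ω₂+ω₃−ω₄ = -8.0000  →  vy = (0.1/4)·-8.0000 = -0.2000
−ω₁+ω₂−ω₃+ω₄ = 16.0000  →  ωz = (0.1/0.8800)·16.0000 = 1.8182

(-0.1000, -0.2000, 1.8182)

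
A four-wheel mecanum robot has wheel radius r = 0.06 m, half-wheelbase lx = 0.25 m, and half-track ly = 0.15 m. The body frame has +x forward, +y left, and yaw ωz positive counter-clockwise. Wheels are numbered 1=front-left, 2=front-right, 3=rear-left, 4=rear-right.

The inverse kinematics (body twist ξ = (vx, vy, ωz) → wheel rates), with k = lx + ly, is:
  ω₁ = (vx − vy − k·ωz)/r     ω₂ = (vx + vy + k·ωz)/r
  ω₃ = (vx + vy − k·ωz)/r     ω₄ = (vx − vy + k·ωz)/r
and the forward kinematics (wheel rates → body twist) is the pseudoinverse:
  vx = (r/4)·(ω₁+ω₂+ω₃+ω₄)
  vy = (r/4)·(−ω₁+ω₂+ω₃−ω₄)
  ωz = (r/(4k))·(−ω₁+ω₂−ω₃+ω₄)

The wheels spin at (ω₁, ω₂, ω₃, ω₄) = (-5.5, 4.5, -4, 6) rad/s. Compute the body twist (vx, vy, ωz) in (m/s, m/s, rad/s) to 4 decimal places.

(0.0150, 0.0000, 0.7500)

k = lx + ly = 0.25 + 0.15 = 0.4000
ω₁+ω₂+ω₃+ω₄ = 1.0000  →  vx = (0.06/4)·1.0000 = 0.0150
−ω₁+ω₂+ω₃−ω₄ = 0.0000  →  vy = (0.06/4)·0.0000 = 0.0000
−ω₁+ω₂−ω₃+ω₄ = 20.0000  →  ωz = (0.06/1.6000)·20.0000 = 0.7500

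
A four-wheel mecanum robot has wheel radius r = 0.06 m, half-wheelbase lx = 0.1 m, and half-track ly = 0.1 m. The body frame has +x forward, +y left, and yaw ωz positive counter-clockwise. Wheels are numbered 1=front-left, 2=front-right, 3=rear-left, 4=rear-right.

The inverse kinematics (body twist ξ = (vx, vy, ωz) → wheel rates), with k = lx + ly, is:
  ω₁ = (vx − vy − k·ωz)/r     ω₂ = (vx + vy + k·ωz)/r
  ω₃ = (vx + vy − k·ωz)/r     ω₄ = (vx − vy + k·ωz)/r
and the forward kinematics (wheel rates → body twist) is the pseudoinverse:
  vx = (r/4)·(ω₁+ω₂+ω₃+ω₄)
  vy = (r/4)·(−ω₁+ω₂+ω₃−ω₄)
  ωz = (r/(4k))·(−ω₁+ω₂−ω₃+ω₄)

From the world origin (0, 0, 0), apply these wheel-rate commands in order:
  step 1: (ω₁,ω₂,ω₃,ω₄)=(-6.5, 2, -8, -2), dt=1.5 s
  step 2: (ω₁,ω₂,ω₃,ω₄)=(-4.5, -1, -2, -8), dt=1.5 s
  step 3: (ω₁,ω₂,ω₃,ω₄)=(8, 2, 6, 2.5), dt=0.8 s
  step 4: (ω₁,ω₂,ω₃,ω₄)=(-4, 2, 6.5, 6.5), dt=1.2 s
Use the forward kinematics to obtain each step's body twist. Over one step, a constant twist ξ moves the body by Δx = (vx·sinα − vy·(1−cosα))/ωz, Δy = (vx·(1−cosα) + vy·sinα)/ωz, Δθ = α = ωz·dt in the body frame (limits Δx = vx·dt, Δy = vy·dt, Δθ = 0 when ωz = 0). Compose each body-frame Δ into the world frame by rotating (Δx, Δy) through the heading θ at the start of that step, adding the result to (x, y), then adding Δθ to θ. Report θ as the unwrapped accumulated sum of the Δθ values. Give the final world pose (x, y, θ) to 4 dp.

(-0.3396, -0.1071, 1.3200)

step 1: ξ=(vx,vy,ωz)=(-0.2175, 0.0375, 1.0875), dt=1.5 → body Δ=(-0.2362, -0.1777, 1.6312) → world pose (-0.2362, -0.1777, 1.6312)
step 2: ξ=(vx,vy,ωz)=(-0.2325, 0.1425, -0.1875), dt=1.5 → body Δ=(-0.3143, 0.2597, -0.2812) → world pose (-0.4764, -0.5071, 1.3500)
step 3: ξ=(vx,vy,ωz)=(0.2775, -0.0375, -0.7125), dt=0.8 → body Δ=(0.2019, -0.0900, -0.5700) → world pose (-0.3444, -0.3298, 0.7800)
step 4: ξ=(vx,vy,ωz)=(0.1650, 0.0900, 0.4500), dt=1.2 → body Δ=(0.1601, 0.1550, 0.5400) → world pose (-0.3396, -0.1071, 1.3200)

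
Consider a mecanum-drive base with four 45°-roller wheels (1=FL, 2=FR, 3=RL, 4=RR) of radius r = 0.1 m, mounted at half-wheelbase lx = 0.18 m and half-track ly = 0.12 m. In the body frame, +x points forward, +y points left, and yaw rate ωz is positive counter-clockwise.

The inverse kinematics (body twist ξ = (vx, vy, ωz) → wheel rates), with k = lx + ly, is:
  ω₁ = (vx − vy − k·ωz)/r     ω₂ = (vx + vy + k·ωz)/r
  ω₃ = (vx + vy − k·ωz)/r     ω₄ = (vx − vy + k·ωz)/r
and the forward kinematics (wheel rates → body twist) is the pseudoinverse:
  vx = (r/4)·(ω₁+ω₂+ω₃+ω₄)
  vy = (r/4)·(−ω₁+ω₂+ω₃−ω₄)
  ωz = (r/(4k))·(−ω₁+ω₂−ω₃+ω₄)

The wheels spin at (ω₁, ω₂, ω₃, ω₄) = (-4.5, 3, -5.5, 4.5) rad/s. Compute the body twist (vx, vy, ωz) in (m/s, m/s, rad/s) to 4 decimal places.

(-0.0625, -0.0625, 1.4583)

k = lx + ly = 0.18 + 0.12 = 0.3000
ω₁+ω₂+ω₃+ω₄ = -2.5000  →  vx = (0.1/4)·-2.5000 = -0.0625
−ω₁+ω₂+ω₃−ω₄ = -2.5000  →  vy = (0.1/4)·-2.5000 = -0.0625
−ω₁+ω₂−ω₃+ω₄ = 17.5000  →  ωz = (0.1/1.2000)·17.5000 = 1.4583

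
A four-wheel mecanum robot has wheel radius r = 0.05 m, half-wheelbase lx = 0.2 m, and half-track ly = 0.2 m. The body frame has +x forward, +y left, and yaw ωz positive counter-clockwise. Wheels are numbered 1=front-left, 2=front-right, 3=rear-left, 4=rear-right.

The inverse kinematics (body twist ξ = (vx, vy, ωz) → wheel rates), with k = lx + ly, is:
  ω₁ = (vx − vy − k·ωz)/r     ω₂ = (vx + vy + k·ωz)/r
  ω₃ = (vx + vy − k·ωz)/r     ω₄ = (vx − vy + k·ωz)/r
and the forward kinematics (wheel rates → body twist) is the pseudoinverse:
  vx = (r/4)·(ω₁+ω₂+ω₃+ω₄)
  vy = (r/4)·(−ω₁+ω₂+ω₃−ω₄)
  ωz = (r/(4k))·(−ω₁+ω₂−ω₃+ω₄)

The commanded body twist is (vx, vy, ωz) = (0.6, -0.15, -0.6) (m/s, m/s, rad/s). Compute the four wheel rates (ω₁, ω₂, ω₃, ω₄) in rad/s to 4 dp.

(19.8000, 4.2000, 13.8000, 10.2000)

k = lx + ly = 0.2 + 0.2 = 0.4000;  k·ωz = 0.4000·-0.6 = -0.2400
ω₁ (FL) = (vx − vy − k·ωz)/r = 0.9900/0.05 = 19.8000
ω₂ (FR) = (vx + vy + k·ωz)/r = 0.2100/0.05 = 4.2000
ω₃ (RL) = (vx + vy − k·ωz)/r = 0.6900/0.05 = 13.8000
ω₄ (RR) = (vx − vy + k·ωz)/r = 0.5100/0.05 = 10.2000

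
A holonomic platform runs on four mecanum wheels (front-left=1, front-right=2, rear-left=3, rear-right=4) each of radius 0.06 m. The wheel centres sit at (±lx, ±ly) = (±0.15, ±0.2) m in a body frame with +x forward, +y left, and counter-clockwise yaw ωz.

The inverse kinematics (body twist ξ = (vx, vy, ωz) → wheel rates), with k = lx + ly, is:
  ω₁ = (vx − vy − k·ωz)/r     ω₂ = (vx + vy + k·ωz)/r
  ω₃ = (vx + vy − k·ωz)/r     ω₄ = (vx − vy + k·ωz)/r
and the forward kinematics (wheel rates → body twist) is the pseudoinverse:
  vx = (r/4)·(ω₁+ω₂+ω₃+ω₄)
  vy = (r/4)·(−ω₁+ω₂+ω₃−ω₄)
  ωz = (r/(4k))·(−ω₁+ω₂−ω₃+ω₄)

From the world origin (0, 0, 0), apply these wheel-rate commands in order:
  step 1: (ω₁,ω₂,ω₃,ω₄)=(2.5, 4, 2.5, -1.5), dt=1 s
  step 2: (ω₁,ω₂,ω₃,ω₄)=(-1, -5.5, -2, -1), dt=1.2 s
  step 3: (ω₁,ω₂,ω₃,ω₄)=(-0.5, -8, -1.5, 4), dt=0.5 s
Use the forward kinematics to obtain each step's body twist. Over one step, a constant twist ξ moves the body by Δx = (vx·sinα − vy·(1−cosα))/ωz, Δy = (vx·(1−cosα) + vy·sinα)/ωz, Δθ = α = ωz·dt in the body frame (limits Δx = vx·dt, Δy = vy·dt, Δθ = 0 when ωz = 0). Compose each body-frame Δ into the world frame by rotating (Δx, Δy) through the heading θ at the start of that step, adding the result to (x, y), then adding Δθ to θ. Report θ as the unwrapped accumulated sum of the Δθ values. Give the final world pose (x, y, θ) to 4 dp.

(-0.1426, -0.0664, -0.3300)

step 1: ξ=(vx,vy,ωz)=(0.1125, 0.0825, -0.1071), dt=1.0 → body Δ=(0.1167, 0.0763, -0.1071) → world pose (0.1167, 0.0763, -0.1071)
step 2: ξ=(vx,vy,ωz)=(-0.1425, -0.0825, -0.1500), dt=1.2 → body Δ=(-0.1790, -0.0831, -0.1800) → world pose (-0.0701, 0.0128, -0.2871)
step 3: ξ=(vx,vy,ωz)=(-0.0900, -0.1950, -0.0857), dt=0.5 → body Δ=(-0.0471, -0.0965, -0.0429) → world pose (-0.1426, -0.0664, -0.3300)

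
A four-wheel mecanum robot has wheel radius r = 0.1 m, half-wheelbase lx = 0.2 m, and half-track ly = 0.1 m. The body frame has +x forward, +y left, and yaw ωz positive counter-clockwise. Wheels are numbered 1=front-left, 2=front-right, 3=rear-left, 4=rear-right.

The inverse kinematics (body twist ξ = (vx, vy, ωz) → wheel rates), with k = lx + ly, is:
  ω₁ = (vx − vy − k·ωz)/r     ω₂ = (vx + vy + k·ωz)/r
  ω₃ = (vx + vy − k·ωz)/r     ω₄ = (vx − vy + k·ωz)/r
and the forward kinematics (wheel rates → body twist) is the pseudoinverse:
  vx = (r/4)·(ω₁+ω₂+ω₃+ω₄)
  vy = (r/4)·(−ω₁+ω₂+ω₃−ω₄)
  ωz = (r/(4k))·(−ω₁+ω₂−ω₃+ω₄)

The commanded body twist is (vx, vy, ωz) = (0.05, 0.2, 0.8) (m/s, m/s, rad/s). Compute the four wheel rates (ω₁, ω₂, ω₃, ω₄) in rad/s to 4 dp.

k = lx + ly = 0.2 + 0.1 = 0.3000;  k·ωz = 0.3000·0.8 = 0.2400
ω₁ (FL) = (vx − vy − k·ωz)/r = -0.3900/0.1 = -3.9000
ω₂ (FR) = (vx + vy + k·ωz)/r = 0.4900/0.1 = 4.9000
ω₃ (RL) = (vx + vy − k·ωz)/r = 0.0100/0.1 = 0.1000
ω₄ (RR) = (vx − vy + k·ωz)/r = 0.0900/0.1 = 0.9000

(-3.9000, 4.9000, 0.1000, 0.9000)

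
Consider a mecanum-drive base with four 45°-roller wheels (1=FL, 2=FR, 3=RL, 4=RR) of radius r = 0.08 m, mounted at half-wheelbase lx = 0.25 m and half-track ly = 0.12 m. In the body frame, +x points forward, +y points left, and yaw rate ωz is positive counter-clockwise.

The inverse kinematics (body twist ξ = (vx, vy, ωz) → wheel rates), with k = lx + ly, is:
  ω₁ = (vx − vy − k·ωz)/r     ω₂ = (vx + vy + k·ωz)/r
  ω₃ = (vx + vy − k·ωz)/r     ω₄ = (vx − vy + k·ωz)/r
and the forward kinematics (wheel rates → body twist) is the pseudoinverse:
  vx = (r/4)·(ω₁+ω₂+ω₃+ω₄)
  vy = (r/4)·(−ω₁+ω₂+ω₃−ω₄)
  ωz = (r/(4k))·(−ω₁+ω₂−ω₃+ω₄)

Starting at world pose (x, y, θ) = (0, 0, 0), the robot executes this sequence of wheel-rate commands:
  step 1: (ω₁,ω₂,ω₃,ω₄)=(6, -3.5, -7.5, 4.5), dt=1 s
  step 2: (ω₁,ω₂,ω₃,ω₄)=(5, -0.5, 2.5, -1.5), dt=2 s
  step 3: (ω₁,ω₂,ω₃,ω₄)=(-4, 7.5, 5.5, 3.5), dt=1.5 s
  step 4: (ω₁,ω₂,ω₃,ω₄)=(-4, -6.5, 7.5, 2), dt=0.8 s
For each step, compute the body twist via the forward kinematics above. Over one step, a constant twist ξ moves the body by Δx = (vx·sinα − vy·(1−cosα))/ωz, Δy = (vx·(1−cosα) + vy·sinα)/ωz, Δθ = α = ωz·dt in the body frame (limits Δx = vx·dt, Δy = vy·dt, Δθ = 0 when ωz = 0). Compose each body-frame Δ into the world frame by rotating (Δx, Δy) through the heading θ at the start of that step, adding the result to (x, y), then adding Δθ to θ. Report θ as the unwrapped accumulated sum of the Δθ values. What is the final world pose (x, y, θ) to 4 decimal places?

step 1: ξ=(vx,vy,ωz)=(-0.0100, -0.4300, 0.1351), dt=1.0 → body Δ=(0.0190, -0.4294, 0.1351) → world pose (0.0190, -0.4294, 0.1351)
step 2: ξ=(vx,vy,ωz)=(0.1100, -0.0300, -0.5135), dt=2.0 → body Δ=(0.1551, -0.1534, -1.0270) → world pose (0.1934, -0.5605, -0.8919)
step 3: ξ=(vx,vy,ωz)=(0.2500, 0.2700, 0.5135), dt=1.5 → body Δ=(0.1906, 0.5035, 0.7703) → world pose (0.7050, -0.3926, -0.1216)
step 4: ξ=(vx,vy,ωz)=(-0.0200, 0.0600, -0.4324), dt=0.8 → body Δ=(-0.0075, 0.0498, -0.3459) → world pose (0.7036, -0.3423, -0.4676)

(0.7036, -0.3423, -0.4676)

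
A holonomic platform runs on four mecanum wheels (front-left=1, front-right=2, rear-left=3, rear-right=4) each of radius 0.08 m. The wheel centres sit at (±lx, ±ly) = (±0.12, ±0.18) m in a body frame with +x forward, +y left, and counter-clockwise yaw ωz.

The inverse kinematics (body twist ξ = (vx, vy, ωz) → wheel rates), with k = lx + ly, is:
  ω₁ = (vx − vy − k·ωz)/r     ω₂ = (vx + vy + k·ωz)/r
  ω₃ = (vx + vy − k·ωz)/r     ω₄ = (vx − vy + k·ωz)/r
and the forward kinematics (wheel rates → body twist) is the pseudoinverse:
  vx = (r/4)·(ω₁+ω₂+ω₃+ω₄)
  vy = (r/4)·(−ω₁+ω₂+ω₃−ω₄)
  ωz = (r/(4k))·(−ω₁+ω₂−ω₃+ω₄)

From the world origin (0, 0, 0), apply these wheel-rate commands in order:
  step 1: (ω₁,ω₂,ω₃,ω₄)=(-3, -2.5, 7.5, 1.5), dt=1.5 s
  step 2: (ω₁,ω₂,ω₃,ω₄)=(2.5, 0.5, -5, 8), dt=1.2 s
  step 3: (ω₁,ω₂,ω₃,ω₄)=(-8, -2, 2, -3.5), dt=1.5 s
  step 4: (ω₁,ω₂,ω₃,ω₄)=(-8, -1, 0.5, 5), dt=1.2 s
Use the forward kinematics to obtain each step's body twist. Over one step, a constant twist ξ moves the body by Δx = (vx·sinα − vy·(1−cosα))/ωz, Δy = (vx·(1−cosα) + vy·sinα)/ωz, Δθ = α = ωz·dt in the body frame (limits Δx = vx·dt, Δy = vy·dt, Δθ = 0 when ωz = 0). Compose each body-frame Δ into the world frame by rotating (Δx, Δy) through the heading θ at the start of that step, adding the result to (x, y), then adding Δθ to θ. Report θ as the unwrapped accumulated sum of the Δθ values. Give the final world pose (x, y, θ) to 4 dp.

step 1: ξ=(vx,vy,ωz)=(0.0700, 0.1300, -0.3667), dt=1.5 → body Δ=(0.1521, 0.1572, -0.5500) → world pose (0.1521, 0.1572, -0.5500)
step 2: ξ=(vx,vy,ωz)=(0.1200, -0.3000, 0.7333), dt=1.2 → body Δ=(0.2746, -0.2559, 0.8800) → world pose (0.2524, -0.2045, 0.3300)
step 3: ξ=(vx,vy,ωz)=(-0.2300, 0.2300, 0.0333), dt=1.5 → body Δ=(-0.3535, 0.3362, 0.0500) → world pose (-0.1910, -0.0010, 0.3800)
step 4: ξ=(vx,vy,ωz)=(-0.0700, 0.0500, 0.7667), dt=1.2 → body Δ=(-0.0983, 0.0159, 0.9200) → world pose (-0.2882, -0.0227, 1.3000)

(-0.2882, -0.0227, 1.3000)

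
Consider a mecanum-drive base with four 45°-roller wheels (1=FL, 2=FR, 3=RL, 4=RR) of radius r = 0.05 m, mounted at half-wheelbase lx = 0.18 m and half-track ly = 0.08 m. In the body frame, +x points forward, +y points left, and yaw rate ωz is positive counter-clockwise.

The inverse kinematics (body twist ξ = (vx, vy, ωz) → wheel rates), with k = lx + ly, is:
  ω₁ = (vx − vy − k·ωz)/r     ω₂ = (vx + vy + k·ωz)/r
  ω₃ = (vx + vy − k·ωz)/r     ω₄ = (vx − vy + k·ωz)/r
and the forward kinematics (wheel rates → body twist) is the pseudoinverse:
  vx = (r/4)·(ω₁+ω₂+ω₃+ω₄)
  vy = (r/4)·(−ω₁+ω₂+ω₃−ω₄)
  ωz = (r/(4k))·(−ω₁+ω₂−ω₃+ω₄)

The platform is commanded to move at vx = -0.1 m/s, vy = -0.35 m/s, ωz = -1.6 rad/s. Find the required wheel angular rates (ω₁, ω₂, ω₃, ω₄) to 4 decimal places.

(13.3200, -17.3200, -0.6800, -3.3200)

k = lx + ly = 0.18 + 0.08 = 0.2600;  k·ωz = 0.2600·-1.6 = -0.4160
ω₁ (FL) = (vx − vy − k·ωz)/r = 0.6660/0.05 = 13.3200
ω₂ (FR) = (vx + vy + k·ωz)/r = -0.8660/0.05 = -17.3200
ω₃ (RL) = (vx + vy − k·ωz)/r = -0.0340/0.05 = -0.6800
ω₄ (RR) = (vx − vy + k·ωz)/r = -0.1660/0.05 = -3.3200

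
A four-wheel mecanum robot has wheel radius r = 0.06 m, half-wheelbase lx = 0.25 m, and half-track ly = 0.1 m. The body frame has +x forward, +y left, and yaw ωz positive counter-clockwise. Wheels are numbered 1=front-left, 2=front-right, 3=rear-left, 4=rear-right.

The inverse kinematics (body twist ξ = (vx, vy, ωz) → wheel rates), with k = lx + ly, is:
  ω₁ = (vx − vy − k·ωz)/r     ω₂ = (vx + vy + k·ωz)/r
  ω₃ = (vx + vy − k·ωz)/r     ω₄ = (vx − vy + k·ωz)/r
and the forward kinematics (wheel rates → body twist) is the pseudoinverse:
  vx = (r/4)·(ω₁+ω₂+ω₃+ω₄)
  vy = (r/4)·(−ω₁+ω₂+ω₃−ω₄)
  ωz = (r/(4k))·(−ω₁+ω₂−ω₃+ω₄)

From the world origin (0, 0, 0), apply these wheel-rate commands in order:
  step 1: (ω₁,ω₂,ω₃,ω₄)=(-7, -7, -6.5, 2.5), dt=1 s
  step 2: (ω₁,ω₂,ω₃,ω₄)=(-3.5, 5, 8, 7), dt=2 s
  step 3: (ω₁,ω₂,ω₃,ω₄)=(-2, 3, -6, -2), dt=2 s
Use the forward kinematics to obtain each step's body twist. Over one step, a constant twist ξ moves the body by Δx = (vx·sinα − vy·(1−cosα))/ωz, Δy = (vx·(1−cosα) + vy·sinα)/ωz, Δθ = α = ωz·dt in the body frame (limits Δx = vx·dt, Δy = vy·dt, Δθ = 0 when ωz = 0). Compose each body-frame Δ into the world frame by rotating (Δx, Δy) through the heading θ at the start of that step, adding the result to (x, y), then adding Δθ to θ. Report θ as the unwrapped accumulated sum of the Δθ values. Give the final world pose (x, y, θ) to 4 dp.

(-0.1106, 0.1482, 1.8000)

step 1: ξ=(vx,vy,ωz)=(-0.2700, -0.1350, 0.3857), dt=1.0 → body Δ=(-0.2376, -0.1831, 0.3857) → world pose (-0.2376, -0.1831, 0.3857)
step 2: ξ=(vx,vy,ωz)=(0.2475, 0.1425, 0.3214), dt=2.0 → body Δ=(0.3731, 0.4195, 0.6429) → world pose (-0.0498, 0.3459, 1.0286)
step 3: ξ=(vx,vy,ωz)=(-0.1050, 0.0150, 0.3857), dt=2.0 → body Δ=(-0.2008, -0.0500, 0.7714) → world pose (-0.1106, 0.1482, 1.8000)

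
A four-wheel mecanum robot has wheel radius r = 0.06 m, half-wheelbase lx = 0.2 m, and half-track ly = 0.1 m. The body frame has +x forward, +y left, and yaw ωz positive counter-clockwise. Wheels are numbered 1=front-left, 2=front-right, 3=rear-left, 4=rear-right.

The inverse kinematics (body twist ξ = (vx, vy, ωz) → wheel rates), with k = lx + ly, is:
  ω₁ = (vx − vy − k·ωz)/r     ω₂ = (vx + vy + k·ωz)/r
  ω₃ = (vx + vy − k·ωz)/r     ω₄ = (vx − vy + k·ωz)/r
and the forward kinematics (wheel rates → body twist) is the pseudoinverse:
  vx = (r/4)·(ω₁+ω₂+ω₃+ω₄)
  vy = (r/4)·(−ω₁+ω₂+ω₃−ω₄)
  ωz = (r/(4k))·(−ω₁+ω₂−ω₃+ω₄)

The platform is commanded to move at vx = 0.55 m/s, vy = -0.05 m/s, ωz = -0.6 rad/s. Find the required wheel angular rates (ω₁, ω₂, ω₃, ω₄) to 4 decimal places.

(13.0000, 5.3333, 11.3333, 7.0000)

k = lx + ly = 0.2 + 0.1 = 0.3000;  k·ωz = 0.3000·-0.6 = -0.1800
ω₁ (FL) = (vx − vy − k·ωz)/r = 0.7800/0.06 = 13.0000
ω₂ (FR) = (vx + vy + k·ωz)/r = 0.3200/0.06 = 5.3333
ω₃ (RL) = (vx + vy − k·ωz)/r = 0.6800/0.06 = 11.3333
ω₄ (RR) = (vx − vy + k·ωz)/r = 0.4200/0.06 = 7.0000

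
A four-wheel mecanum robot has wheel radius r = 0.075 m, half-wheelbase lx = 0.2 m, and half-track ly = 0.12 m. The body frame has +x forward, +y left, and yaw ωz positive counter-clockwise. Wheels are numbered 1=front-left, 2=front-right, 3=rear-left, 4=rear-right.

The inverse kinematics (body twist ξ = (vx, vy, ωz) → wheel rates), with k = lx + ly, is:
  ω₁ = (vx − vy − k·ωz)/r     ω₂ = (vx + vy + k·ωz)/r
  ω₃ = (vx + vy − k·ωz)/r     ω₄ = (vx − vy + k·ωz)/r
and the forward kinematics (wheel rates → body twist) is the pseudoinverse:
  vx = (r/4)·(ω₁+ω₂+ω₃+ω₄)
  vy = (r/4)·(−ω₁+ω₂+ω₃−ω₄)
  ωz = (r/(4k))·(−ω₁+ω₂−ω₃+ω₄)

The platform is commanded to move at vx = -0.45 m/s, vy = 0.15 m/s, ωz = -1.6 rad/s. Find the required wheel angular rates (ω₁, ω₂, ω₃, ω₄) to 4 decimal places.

(-1.1733, -10.8267, 2.8267, -14.8267)

k = lx + ly = 0.2 + 0.12 = 0.3200;  k·ωz = 0.3200·-1.6 = -0.5120
ω₁ (FL) = (vx − vy − k·ωz)/r = -0.0880/0.075 = -1.1733
ω₂ (FR) = (vx + vy + k·ωz)/r = -0.8120/0.075 = -10.8267
ω₃ (RL) = (vx + vy − k·ωz)/r = 0.2120/0.075 = 2.8267
ω₄ (RR) = (vx − vy + k·ωz)/r = -1.1120/0.075 = -14.8267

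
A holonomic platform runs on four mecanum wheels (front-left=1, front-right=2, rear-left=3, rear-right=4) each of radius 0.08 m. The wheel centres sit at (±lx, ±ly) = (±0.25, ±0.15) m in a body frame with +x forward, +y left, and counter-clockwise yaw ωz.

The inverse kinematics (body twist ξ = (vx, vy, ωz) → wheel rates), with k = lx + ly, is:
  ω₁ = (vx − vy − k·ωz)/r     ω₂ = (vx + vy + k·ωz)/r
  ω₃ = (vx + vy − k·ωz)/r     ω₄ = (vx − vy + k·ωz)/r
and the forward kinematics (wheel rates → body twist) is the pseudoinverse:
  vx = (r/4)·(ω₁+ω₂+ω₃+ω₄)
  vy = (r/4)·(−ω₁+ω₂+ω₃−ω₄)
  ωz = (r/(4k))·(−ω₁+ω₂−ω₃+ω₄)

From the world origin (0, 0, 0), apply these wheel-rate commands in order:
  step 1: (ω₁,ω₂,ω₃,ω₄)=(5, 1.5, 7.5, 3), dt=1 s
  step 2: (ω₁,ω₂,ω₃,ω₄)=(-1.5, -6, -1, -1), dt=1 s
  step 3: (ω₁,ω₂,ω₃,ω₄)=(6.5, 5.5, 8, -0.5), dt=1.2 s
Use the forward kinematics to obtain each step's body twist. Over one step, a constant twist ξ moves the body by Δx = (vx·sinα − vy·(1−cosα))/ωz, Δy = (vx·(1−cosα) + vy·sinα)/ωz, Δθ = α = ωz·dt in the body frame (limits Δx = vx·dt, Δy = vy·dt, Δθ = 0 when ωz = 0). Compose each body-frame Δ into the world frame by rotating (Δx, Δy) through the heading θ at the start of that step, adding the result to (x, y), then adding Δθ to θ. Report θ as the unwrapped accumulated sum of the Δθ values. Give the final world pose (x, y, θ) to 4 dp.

(0.5492, -0.2884, -1.1950)

step 1: ξ=(vx,vy,ωz)=(0.3400, 0.0200, -0.4000), dt=1.0 → body Δ=(0.3350, -0.0476, -0.4000) → world pose (0.3350, -0.0476, -0.4000)
step 2: ξ=(vx,vy,ωz)=(-0.1900, -0.0900, -0.2250), dt=1.0 → body Δ=(-0.1985, -0.0680, -0.2250) → world pose (0.1257, -0.0329, -0.6250)
step 3: ξ=(vx,vy,ωz)=(0.3900, 0.1500, -0.4750), dt=1.2 → body Δ=(0.4930, 0.0406, -0.5700) → world pose (0.5492, -0.2884, -1.1950)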